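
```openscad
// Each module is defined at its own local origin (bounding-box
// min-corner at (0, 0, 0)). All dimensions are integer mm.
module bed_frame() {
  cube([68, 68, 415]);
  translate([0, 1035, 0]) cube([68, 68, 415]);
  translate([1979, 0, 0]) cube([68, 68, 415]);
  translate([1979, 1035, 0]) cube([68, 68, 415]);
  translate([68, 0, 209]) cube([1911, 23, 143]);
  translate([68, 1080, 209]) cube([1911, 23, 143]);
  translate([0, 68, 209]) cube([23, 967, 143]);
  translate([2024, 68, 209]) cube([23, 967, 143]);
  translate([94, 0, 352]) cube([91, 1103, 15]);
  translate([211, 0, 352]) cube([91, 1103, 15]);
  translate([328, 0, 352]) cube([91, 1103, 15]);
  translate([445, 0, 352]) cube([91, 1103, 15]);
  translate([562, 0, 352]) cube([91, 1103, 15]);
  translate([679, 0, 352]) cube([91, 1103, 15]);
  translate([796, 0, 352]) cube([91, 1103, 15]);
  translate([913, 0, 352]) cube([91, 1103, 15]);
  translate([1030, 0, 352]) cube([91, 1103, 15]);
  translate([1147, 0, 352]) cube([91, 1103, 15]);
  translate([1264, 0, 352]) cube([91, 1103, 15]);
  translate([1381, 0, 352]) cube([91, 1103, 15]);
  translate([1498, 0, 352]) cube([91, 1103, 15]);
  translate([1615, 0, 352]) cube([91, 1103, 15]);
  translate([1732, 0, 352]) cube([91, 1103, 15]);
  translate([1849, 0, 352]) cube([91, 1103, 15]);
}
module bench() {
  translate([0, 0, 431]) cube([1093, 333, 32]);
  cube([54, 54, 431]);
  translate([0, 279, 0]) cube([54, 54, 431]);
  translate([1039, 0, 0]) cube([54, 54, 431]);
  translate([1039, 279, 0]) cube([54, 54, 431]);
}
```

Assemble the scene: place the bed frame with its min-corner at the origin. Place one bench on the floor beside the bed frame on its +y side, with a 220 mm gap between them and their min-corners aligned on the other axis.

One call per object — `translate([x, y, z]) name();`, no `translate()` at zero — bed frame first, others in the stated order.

bed_frame();
translate([0, 1323, 0]) bench();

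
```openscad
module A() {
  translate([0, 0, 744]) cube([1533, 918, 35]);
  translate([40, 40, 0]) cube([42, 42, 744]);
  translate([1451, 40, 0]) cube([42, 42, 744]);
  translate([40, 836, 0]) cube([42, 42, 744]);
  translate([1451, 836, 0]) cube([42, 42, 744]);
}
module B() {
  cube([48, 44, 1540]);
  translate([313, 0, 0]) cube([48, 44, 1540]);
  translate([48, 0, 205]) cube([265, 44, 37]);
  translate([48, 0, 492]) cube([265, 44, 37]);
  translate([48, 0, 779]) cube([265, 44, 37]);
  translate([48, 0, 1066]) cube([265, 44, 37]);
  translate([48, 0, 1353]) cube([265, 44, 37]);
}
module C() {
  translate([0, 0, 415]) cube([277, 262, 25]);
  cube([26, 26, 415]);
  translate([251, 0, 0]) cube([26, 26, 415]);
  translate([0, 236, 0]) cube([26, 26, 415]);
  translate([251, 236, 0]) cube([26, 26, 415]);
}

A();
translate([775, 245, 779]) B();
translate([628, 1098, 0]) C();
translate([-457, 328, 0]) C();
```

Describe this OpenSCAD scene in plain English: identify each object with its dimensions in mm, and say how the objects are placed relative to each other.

A is a table: top 1533 mm (x) × 918 mm (y), 35 mm thick, upper face at z = 779 mm, on four 42×42 mm square legs, each inset 40 mm from the nearest pair of top edges, running from z = 0 to the bottom of the top.

B is a straight ladder. Two 48×44 mm vertical rails, 1540 mm tall, stand 361 mm apart (outside-to-outside) with their front faces coplanar on the −y side. 5 rungs, each 44 mm deep and 37 mm tall, span between the inner faces of the rails, front faces flush with the rails. The lowest rung's underside is at z = 205 mm and rungs are spaced 287 mm apart (underside to underside).

C is a four-legged stool. The seat is a 277×262×25 mm slab whose top surface is at z = 440 mm; four square legs, each 26×26 mm in cross-section, run from the floor (z = 0) to the underside of the seat, each flush with a corner of the seat.

The ladder is on top of the table. Two stools sit around the table at the +y, −x sides.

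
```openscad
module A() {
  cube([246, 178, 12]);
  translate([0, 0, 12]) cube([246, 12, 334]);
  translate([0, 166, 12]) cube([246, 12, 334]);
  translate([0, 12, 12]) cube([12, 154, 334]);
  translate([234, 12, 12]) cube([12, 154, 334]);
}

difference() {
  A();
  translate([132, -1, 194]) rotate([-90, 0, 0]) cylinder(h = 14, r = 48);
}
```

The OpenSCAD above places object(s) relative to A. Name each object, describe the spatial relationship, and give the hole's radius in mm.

The subtracted cylinder has r = 48 mm.

A is an open box. The open box has a circular hole through its front wall. The hole's radius is 48 mm.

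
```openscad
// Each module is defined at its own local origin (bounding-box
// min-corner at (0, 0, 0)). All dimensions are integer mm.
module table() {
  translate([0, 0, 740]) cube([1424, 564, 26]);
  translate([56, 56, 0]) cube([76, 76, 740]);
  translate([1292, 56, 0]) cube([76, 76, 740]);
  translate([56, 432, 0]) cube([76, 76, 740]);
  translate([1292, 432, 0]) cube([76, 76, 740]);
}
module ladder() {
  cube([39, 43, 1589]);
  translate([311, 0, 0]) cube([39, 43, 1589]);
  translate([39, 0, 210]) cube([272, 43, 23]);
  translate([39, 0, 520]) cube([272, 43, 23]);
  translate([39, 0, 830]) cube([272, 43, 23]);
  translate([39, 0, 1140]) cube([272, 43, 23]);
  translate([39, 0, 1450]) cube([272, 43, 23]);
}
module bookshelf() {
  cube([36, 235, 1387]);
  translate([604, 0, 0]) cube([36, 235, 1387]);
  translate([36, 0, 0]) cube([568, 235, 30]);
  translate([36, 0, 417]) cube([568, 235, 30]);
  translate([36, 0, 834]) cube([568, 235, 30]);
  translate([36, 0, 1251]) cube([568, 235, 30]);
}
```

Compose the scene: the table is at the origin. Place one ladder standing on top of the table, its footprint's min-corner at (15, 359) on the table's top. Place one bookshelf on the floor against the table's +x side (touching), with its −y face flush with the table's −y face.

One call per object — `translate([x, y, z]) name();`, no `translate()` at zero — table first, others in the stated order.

table();
translate([15, 359, 766]) ladder();
translate([1424, 0, 0]) bookshelf();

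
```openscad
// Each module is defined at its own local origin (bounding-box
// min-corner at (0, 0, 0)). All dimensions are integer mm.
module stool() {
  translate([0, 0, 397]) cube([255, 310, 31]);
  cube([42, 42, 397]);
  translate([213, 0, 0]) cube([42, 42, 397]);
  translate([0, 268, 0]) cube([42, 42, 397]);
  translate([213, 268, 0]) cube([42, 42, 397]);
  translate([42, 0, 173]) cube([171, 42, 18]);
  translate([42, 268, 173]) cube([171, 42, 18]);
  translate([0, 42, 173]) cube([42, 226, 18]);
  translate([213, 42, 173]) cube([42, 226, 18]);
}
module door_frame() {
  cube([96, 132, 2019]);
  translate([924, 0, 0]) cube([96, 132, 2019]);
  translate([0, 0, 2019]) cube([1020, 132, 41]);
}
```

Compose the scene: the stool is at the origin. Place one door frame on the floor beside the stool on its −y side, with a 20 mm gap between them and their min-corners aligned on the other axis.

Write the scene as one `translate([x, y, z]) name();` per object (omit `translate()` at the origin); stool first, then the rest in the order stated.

stool();
translate([0, -152, 0]) door_frame();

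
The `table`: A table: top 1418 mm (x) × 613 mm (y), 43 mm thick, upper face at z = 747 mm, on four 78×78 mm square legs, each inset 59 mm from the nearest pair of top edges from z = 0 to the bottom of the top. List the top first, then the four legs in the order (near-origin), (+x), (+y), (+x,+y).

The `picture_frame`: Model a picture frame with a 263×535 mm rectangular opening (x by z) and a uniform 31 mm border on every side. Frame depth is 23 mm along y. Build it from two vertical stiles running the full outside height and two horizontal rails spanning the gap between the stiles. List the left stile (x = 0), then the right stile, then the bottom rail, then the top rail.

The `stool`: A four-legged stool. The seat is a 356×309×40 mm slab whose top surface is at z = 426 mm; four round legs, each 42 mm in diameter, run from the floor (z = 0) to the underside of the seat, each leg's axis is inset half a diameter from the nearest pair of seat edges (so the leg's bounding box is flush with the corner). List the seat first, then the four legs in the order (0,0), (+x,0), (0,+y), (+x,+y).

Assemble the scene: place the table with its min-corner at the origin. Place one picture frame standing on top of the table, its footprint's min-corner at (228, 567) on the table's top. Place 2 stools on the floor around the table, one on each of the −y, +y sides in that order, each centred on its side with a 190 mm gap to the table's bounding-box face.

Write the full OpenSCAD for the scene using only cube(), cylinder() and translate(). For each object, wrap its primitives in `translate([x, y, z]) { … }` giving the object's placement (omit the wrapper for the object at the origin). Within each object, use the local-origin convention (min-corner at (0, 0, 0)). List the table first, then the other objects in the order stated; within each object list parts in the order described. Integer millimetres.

translate([0, 0, 704]) cube([1418, 613, 43]);
translate([59, 59, 0]) cube([78, 78, 704]);
translate([1281, 59, 0]) cube([78, 78, 704]);
translate([59, 476, 0]) cube([78, 78, 704]);
translate([1281, 476, 0]) cube([78, 78, 704]);
translate([228, 567, 747]) {
  cube([31, 23, 597]);
  translate([294, 0, 0]) cube([31, 23, 597]);
  translate([31, 0, 0]) cube([263, 23, 31]);
  translate([31, 0, 566]) cube([263, 23, 31]);
}
translate([531, -499, 0]) {
  translate([0, 0, 386]) cube([356, 309, 40]);
  translate([21, 21, 0]) cylinder(h = 386, r = 21);
  translate([335, 21, 0]) cylinder(h = 386, r = 21);
  translate([21, 288, 0]) cylinder(h = 386, r = 21);
  translate([335, 288, 0]) cylinder(h = 386, r = 21);
}
translate([531, 803, 0]) {
  translate([0, 0, 386]) cube([356, 309, 40]);
  translate([21, 21, 0]) cylinder(h = 386, r = 21);
  translate([335, 21, 0]) cylinder(h = 386, r = 21);
  translate([21, 288, 0]) cylinder(h = 386, r = 21);
  translate([335, 288, 0]) cylinder(h = 386, r = 21);
}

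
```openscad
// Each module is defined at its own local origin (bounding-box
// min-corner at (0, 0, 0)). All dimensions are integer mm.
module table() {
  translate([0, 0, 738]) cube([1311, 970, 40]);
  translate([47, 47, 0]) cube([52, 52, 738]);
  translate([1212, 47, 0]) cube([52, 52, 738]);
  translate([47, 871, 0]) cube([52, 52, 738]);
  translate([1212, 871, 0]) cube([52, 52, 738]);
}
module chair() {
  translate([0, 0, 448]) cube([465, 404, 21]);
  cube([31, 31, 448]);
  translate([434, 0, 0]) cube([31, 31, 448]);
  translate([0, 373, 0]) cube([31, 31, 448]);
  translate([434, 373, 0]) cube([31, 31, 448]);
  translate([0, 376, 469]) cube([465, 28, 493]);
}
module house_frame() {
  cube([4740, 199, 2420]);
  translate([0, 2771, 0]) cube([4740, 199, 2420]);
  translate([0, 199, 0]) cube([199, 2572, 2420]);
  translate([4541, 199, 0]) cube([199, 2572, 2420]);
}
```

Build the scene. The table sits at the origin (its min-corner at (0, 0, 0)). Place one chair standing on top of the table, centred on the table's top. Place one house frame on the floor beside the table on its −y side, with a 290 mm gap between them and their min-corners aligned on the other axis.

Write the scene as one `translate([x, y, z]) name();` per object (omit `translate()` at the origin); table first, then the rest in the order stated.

table();
translate([423, 283, 778]) chair();
translate([0, -3260, 0]) house_frame();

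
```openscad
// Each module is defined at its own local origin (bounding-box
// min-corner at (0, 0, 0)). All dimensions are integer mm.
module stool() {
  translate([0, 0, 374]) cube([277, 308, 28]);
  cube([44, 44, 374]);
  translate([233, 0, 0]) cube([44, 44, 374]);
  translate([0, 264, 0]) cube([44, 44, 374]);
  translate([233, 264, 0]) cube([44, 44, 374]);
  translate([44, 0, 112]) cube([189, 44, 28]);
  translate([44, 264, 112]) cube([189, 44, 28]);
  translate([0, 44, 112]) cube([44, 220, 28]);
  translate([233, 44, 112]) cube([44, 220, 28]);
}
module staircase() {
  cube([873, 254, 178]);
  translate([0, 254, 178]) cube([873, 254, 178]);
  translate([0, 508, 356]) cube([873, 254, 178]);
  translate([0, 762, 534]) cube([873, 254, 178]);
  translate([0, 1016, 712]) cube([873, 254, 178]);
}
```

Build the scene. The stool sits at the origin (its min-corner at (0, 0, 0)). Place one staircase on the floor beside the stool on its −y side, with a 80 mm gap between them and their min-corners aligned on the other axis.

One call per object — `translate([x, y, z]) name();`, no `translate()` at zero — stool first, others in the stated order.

stool();
translate([0, -1350, 0]) staircase();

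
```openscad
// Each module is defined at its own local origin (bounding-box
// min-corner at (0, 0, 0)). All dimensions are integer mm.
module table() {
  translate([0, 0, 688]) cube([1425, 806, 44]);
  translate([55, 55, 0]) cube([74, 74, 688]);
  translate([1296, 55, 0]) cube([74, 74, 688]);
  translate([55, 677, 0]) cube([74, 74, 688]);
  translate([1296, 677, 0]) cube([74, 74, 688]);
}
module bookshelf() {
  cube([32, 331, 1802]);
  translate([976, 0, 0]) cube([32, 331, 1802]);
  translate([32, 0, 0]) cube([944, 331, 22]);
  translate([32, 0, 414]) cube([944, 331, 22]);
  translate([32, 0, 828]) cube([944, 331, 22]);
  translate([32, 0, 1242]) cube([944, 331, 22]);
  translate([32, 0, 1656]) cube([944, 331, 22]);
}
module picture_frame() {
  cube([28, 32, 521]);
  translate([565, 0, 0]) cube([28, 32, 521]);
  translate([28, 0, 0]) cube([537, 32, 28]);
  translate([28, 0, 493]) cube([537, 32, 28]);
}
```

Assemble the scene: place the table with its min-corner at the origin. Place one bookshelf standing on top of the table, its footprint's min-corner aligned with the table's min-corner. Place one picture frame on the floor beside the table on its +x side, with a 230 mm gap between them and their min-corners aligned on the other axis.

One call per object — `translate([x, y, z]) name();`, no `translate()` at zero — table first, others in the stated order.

table();
translate([0, 0, 732]) bookshelf();
translate([1655, 0, 0]) picture_frame();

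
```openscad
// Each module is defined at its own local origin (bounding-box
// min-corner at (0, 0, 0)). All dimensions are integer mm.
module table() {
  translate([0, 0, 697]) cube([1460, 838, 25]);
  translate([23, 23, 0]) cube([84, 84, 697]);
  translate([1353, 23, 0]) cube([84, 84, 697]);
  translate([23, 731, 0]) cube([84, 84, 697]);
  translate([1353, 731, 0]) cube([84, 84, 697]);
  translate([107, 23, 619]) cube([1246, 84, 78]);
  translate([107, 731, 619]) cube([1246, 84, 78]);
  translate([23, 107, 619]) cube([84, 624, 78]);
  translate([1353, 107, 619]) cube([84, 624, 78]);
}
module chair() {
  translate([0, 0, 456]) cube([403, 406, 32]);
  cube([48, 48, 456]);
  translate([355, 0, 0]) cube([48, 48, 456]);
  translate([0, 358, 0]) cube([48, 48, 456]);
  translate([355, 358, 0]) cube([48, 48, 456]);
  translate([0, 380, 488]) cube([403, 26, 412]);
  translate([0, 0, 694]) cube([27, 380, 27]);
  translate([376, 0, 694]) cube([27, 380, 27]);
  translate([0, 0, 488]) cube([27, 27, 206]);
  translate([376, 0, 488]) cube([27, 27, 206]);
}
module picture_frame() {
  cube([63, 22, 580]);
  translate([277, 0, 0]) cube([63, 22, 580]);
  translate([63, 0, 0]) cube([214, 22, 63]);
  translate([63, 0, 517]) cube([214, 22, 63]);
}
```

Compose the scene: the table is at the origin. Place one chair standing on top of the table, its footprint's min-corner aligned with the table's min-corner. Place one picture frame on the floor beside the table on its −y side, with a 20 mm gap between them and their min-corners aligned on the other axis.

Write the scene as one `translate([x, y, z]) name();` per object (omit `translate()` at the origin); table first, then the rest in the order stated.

table();
translate([0, 0, 722]) chair();
translate([0, -42, 0]) picture_frame();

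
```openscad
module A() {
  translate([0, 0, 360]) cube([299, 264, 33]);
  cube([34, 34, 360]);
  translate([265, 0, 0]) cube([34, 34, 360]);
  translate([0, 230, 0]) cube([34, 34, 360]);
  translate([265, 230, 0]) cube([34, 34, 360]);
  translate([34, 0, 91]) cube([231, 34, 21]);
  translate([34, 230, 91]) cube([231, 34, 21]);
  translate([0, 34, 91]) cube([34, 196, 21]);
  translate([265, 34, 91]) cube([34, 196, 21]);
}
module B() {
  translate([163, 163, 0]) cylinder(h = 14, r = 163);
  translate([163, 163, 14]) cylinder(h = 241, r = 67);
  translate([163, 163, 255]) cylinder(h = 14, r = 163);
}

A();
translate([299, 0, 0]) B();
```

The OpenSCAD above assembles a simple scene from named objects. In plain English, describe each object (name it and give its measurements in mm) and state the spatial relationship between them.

A is a simple wooden stool: a rectangular seat 299 mm (x) by 264 mm (y), 33 mm thick, top face at z = 393 mm, on four square legs, each 34×34 mm in cross-section. The legs rest on z = 0, each flush with a corner of the seat. Four stretchers, 34 mm wide and 21 mm tall, connect adjacent legs with their undersides at z = 91 mm, each running between the inner faces of the legs it joins and aligned with the legs' outer faces on the other axis.

B is a spool: two coaxial disc flanges of radius 163 mm and thickness 14 mm, joined by a core cylinder of radius 67 mm and height 241 mm. The lower flange rests on z = 0 and the three cylinders share a vertical axis.

The spool is against the stool's +x side, with their −y faces flush.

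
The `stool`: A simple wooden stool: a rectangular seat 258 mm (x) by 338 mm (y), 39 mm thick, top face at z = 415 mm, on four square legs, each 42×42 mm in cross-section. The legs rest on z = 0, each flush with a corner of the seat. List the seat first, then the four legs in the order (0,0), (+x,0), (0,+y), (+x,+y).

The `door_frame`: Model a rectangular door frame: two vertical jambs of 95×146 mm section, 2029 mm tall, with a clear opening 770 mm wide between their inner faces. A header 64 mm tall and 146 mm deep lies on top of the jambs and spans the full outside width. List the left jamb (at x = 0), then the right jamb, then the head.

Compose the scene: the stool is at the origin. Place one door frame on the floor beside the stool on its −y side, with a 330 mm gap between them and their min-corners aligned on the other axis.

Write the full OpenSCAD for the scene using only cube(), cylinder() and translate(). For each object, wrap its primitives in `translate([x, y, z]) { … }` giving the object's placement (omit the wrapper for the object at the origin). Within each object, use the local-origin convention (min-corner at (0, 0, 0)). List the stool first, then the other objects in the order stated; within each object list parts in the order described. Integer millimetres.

translate([0, 0, 376]) cube([258, 338, 39]);
cube([42, 42, 376]);
translate([216, 0, 0]) cube([42, 42, 376]);
translate([0, 296, 0]) cube([42, 42, 376]);
translate([216, 296, 0]) cube([42, 42, 376]);
translate([0, -476, 0]) {
  cube([95, 146, 2029]);
  translate([865, 0, 0]) cube([95, 146, 2029]);
  translate([0, 0, 2029]) cube([960, 146, 64]);
}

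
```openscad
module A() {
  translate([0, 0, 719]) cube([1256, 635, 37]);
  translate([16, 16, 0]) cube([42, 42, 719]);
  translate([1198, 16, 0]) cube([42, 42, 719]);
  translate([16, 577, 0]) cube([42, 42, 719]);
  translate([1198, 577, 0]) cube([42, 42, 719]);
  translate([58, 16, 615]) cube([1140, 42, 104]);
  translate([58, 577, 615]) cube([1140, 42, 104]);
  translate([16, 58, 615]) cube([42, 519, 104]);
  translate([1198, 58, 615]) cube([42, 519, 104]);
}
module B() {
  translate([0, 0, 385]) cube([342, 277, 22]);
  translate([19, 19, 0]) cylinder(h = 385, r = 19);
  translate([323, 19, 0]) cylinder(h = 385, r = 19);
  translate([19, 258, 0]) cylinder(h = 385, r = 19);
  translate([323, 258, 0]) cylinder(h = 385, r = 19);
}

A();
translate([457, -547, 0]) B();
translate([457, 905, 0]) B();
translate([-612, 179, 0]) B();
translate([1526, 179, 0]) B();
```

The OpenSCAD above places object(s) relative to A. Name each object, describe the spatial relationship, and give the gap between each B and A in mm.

A is a table. B is a stool. Four stools sit around the table at the −y, +y, −x, +x sides. The gap between each stool and the table is 270 mm.

Each stool's nearest face is 270 mm from the table's bounding box.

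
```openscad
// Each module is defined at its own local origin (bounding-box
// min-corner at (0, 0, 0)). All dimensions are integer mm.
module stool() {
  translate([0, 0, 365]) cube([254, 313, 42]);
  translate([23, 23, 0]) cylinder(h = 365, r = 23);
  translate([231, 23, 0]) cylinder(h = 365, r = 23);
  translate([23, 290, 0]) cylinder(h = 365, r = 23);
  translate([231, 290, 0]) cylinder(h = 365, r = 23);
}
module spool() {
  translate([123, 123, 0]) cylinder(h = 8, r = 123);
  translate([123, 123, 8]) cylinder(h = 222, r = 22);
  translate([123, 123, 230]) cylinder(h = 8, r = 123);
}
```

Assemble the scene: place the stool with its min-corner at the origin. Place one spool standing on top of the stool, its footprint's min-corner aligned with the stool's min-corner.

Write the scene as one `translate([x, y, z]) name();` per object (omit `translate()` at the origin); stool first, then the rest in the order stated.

stool();
translate([0, 0, 407]) spool();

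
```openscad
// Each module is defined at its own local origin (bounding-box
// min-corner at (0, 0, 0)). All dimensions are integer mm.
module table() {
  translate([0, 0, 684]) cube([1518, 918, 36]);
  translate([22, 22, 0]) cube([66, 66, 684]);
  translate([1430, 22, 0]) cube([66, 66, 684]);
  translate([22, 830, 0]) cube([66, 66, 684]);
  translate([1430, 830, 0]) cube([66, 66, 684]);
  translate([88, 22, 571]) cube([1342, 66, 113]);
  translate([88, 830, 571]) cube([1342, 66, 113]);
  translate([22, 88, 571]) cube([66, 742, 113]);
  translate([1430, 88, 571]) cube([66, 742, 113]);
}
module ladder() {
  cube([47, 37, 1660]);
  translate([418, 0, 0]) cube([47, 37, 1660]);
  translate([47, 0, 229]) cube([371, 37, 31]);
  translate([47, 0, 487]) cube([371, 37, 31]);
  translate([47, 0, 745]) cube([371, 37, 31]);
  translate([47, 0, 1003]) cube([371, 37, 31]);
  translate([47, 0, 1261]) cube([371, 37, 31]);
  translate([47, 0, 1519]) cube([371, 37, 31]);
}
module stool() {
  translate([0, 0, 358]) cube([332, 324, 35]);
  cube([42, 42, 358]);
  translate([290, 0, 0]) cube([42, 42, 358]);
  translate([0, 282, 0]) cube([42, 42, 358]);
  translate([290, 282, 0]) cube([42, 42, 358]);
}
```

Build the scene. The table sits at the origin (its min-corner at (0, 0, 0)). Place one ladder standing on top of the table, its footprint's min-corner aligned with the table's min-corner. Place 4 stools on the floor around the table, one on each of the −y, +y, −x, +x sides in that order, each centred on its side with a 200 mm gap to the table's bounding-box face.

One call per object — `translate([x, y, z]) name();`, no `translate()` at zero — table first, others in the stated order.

table();
translate([0, 0, 720]) ladder();
translate([593, -524, 0]) stool();
translate([593, 1118, 0]) stool();
translate([-532, 297, 0]) stool();
translate([1718, 297, 0]) stool();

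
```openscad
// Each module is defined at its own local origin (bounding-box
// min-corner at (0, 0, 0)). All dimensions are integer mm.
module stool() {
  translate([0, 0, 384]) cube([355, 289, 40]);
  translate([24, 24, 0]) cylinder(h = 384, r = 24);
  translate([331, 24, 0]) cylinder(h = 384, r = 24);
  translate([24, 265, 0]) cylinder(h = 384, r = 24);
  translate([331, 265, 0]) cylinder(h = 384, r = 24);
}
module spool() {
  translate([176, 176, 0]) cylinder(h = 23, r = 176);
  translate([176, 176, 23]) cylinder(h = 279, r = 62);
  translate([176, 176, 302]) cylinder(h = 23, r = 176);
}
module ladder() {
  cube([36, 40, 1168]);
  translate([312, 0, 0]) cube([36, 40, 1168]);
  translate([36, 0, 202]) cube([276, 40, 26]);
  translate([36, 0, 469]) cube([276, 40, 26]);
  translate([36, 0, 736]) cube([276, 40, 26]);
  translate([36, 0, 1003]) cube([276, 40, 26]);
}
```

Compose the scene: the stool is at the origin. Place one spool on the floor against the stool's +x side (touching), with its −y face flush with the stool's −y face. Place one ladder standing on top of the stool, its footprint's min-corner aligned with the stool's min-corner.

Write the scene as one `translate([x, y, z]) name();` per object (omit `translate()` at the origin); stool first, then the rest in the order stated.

stool();
translate([355, 0, 0]) spool();
translate([0, 0, 424]) ladder();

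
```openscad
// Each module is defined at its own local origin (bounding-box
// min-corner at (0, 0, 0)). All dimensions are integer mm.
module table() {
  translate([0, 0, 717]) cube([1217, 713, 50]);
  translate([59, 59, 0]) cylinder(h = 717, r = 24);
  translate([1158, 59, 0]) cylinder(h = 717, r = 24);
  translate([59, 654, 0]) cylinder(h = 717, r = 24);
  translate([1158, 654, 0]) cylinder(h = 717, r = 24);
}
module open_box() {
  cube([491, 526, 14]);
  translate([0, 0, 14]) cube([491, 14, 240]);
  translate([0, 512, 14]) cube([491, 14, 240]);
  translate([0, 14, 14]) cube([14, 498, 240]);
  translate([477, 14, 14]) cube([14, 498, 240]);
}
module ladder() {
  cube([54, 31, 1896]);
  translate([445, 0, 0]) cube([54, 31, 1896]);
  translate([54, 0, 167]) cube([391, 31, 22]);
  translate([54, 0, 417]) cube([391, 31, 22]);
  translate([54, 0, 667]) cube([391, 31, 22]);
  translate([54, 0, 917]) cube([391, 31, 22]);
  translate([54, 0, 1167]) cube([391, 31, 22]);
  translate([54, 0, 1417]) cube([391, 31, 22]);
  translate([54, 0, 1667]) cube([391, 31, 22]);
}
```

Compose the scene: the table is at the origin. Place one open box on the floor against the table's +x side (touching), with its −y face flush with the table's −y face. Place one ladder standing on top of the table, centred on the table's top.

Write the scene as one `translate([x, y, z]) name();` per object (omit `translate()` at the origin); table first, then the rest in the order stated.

table();
translate([1217, 0, 0]) open_box();
translate([359, 341, 767]) ladder();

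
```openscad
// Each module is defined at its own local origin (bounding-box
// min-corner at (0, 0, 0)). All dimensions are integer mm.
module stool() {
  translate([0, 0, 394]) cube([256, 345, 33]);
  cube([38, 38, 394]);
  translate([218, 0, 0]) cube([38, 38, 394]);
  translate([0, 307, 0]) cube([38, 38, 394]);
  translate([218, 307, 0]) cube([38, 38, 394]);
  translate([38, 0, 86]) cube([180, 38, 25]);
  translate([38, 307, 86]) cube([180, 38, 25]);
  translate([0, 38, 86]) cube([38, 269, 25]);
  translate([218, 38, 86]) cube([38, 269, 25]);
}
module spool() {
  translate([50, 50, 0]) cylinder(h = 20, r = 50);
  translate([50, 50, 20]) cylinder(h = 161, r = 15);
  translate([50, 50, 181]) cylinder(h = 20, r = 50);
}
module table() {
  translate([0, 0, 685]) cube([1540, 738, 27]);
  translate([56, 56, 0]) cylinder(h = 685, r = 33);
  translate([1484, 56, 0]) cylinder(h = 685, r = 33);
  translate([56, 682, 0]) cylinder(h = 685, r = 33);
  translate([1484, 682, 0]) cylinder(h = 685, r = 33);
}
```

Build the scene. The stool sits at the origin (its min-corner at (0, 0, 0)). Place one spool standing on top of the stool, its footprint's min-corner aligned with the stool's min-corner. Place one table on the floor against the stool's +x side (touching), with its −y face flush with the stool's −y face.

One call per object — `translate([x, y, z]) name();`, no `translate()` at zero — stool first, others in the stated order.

stool();
translate([0, 0, 427]) spool();
translate([256, 0, 0]) table();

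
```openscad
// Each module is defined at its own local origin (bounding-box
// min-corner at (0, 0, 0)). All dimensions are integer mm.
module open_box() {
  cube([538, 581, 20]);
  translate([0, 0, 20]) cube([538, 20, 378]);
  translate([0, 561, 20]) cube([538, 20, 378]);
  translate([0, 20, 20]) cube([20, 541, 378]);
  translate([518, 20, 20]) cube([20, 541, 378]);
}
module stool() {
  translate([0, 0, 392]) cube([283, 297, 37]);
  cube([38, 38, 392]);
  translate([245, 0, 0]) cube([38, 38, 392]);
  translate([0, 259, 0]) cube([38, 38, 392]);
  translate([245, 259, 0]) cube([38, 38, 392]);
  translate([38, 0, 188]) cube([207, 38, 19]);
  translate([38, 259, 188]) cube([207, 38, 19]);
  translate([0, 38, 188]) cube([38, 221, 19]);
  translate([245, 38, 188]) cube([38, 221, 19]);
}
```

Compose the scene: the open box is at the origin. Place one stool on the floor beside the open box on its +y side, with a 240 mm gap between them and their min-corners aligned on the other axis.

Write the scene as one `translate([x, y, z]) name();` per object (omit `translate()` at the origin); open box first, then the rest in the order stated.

open_box();
translate([0, 821, 0]) stool();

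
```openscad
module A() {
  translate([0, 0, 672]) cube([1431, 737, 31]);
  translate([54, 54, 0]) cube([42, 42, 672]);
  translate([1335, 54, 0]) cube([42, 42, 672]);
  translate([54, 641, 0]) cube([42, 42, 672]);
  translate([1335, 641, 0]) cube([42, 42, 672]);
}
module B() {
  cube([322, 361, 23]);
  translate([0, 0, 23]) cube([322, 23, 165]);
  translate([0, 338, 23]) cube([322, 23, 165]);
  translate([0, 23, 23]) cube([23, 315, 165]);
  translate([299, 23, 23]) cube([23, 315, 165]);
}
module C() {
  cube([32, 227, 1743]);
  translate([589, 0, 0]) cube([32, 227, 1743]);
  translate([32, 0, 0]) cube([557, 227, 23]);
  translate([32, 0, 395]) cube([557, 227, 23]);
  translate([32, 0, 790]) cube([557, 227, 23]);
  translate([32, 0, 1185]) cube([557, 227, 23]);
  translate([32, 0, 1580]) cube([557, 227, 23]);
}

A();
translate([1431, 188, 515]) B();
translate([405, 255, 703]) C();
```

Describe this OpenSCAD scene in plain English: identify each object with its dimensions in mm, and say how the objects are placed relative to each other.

A is a table: top 1431 mm (x) × 737 mm (y), 31 mm thick, upper face at z = 703 mm, on four 42×42 mm square legs, each inset 54 mm from the nearest pair of top edges, running from z = 0 to the bottom of the top.

B is an open-topped rectangular box: outside dimensions 322×361×188 mm, with a uniform wall and base thickness of 23 mm. The base is a full 322×361 slab on the floor; four walls sit on top of the base. The front and back walls (the −y and +y sides) span the full width; the two side walls fit between them.

C is an open bookshelf. Two side panels, each 32 mm thick, 227 mm deep and 1743 mm tall, stand 621 mm apart (outside-to-outside). Between them sit 5 shelves, each 23 mm thick and 227 mm deep, spanning the full gap between the sides. The bottom shelf rests on the floor (its underside at z = 0) and the clear gap between one shelf's top and the next shelf's underside is 372 mm.

The open box is beside the table with their tops flush at z = 703. The bookshelf is on top of the table, centred.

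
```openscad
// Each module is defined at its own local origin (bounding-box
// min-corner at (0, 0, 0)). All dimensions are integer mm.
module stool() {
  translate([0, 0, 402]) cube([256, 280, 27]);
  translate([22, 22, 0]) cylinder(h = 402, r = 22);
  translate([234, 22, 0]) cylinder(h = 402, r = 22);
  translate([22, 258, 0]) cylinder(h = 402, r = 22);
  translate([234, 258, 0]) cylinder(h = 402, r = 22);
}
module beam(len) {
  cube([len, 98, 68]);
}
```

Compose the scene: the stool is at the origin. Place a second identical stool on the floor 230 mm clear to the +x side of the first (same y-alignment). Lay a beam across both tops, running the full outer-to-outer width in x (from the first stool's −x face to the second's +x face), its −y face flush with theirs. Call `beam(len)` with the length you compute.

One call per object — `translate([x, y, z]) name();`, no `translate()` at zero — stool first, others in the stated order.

stool();
translate([486, 0, 0]) stool();
translate([0, 0, 429]) beam(742);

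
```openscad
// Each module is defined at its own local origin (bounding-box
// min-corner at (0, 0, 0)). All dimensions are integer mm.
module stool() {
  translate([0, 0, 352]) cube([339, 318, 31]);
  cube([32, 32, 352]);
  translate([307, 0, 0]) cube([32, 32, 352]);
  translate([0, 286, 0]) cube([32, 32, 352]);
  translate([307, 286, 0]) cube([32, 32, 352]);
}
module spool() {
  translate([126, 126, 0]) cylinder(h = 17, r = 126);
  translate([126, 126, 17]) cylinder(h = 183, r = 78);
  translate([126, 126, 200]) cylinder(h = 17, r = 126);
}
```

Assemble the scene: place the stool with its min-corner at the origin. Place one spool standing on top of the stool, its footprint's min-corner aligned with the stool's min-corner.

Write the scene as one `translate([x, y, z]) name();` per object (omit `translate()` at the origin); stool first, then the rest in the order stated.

stool();
translate([0, 0, 383]) spool();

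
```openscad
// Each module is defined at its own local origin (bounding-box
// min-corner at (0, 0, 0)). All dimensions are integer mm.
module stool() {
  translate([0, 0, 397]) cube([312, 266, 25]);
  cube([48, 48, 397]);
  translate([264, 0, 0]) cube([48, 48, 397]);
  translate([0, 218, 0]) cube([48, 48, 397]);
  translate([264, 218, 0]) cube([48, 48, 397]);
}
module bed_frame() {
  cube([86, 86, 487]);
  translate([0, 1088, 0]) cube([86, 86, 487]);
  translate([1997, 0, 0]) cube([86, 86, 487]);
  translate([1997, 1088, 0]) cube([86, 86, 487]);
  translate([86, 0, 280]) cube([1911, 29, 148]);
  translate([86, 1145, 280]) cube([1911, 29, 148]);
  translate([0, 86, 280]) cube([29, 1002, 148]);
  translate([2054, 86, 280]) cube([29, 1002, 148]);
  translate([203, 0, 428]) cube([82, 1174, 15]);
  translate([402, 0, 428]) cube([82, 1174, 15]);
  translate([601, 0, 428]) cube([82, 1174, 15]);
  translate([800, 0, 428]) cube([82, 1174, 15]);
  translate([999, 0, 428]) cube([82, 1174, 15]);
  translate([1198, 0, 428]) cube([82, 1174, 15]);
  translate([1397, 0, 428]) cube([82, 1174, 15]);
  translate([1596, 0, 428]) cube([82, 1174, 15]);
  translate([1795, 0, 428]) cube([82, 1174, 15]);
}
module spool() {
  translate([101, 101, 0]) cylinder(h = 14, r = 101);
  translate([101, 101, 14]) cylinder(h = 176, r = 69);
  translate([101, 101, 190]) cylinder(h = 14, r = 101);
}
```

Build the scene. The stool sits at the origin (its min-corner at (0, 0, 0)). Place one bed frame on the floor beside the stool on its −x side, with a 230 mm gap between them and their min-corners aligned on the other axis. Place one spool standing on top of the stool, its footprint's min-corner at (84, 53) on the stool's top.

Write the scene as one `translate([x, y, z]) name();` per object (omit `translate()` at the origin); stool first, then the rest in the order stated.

stool();
translate([-2313, 0, 0]) bed_frame();
translate([84, 53, 422]) spool();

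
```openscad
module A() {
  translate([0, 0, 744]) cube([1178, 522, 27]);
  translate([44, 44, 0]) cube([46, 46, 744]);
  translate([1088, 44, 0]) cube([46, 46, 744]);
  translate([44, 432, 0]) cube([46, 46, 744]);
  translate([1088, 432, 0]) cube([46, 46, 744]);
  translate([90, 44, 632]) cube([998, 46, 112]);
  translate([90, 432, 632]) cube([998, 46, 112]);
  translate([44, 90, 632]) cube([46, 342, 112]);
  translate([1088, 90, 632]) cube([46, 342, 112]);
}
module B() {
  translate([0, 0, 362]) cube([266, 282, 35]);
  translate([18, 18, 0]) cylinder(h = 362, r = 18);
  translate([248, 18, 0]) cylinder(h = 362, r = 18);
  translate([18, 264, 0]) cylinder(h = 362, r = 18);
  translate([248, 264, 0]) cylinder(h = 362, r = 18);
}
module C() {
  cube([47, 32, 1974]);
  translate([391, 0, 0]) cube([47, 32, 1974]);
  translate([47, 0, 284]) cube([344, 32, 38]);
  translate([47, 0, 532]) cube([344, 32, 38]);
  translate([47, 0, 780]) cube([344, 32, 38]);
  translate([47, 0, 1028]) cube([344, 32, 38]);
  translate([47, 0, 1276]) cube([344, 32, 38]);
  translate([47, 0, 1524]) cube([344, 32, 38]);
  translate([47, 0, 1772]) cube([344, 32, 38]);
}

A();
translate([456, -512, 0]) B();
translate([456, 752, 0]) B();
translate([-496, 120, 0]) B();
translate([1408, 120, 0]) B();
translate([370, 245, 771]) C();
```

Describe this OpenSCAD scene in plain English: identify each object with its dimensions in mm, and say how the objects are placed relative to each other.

A is a rectangular dining table. The top is 1178×522×27 mm with its upper surface at z = 771 mm. It stands on four 46×46 mm square legs, each inset 44 mm from the nearest pair of top edges, running from the floor to the underside of the top. Four apron rails, 46 mm thick and 112 mm tall, run between adjacent legs with their top edges flush with the underside of the top and their outer faces flush with the legs' outer faces.

B is a four-legged stool. The seat is a 266×282×35 mm slab whose top surface is at z = 397 mm; four round legs, each 36 mm in diameter, run from the floor (z = 0) to the underside of the seat, each leg's axis is inset half a diameter from the nearest pair of seat edges (so the leg's bounding box is flush with the corner).

C is a straight ladder. Two 47×32 mm vertical rails, 1974 mm tall, stand 438 mm apart (outside-to-outside) with their front faces coplanar on the −y side. 7 rungs, each 32 mm deep and 38 mm tall, span between the inner faces of the rails, front faces flush with the rails. The lowest rung's underside is at z = 284 mm and rungs are spaced 248 mm apart (underside to underside).

Four stools sit around the table at the −y, +y, −x, +x sides. The ladder is on top of the table, centred.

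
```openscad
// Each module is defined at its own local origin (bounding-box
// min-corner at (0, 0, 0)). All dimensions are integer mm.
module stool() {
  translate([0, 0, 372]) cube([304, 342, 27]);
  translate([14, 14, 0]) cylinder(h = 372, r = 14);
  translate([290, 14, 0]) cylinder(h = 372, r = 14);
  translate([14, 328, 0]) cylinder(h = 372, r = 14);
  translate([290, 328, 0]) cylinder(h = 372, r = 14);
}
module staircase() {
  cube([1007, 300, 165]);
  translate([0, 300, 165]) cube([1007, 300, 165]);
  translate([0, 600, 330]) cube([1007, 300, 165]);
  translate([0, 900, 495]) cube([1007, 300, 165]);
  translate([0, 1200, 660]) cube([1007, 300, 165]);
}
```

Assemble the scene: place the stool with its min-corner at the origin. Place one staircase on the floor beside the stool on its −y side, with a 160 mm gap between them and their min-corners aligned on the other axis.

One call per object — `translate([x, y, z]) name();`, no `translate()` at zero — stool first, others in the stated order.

stool();
translate([0, -1660, 0]) staircase();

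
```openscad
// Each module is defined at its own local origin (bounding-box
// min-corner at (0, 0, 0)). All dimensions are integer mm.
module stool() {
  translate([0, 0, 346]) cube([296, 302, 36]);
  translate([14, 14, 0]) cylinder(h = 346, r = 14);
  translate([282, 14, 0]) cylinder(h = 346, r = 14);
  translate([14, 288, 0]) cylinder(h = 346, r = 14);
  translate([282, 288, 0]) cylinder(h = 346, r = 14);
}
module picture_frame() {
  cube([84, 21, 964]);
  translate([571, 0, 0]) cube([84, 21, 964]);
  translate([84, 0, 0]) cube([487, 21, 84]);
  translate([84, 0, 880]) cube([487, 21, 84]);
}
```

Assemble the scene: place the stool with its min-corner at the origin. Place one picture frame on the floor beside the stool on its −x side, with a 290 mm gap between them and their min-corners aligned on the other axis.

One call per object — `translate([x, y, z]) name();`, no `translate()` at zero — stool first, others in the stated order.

stool();
translate([-945, 0, 0]) picture_frame();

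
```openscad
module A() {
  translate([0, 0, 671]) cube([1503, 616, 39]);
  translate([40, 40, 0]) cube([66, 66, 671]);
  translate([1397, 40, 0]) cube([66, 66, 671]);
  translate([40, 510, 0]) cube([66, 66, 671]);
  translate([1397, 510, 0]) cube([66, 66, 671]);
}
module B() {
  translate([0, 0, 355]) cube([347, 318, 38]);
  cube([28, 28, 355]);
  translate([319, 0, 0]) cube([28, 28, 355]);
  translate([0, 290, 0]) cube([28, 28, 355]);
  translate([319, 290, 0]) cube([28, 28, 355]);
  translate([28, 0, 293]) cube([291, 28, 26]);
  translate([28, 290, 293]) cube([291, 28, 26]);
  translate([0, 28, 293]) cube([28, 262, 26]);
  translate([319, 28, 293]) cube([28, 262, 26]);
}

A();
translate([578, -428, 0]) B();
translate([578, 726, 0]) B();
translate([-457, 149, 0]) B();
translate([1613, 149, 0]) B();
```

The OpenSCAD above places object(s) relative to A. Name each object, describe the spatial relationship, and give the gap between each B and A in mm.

A is a table. B is a stool. Four stools sit around the table at the −y, +y, −x, +x sides. The gap between each stool and the table is 110 mm.

Each stool's nearest face is 110 mm from the table's bounding box.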